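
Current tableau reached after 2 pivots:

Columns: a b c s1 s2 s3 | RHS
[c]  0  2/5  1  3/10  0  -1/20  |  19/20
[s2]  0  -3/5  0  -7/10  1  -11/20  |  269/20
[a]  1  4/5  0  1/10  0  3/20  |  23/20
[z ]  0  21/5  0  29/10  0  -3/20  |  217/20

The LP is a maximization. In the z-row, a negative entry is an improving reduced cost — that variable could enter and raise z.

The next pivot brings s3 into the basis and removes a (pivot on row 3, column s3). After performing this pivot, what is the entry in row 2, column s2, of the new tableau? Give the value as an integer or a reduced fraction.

Pivot element is row 3, column s3: 3/20.
Normalize row 3: new (row 3, s2) = 0/(3/20) = 0.
row 2 ← row 2 − (-11/20)·(new row 3): 1 − (-11/20)·0 = 1.

1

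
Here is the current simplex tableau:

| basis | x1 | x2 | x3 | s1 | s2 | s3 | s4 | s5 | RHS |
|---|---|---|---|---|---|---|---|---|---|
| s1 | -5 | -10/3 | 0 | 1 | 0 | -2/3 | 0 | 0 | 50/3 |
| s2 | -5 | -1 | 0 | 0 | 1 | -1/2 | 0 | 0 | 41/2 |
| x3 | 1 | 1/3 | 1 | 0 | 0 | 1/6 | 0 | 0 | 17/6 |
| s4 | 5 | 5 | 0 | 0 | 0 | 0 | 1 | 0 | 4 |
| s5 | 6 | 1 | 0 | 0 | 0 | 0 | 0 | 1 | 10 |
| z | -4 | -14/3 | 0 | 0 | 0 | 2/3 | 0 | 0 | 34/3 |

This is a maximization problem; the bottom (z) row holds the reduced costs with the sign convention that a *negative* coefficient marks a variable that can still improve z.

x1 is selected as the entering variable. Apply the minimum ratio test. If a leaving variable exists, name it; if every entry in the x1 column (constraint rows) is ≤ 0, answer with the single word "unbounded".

Ratios: row 1 (s1): entry -5 ≤ 0, skip; row 2 (s2): entry -5 ≤ 0, skip; row 3 (x3): (17/6)/1 = 17/6; row 4 (s4): 4/5 = 4/5; row 5 (s5): 10/6 = 5/3.
Minimum ratio is in the s4 row, so s4 leaves.

s4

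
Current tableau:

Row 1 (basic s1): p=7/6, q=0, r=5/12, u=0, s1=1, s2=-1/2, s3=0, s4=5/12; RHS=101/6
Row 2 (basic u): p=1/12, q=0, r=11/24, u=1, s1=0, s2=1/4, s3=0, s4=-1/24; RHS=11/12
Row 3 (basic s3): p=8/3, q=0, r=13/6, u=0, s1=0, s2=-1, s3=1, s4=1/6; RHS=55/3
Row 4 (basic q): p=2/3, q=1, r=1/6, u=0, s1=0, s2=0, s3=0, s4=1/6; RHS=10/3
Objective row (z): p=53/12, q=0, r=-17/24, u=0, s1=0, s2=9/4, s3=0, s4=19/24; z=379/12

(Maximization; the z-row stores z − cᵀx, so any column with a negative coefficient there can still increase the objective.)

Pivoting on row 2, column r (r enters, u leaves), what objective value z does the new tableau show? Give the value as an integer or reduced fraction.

Minimum ratio for r: (11/12)/(11/24) = 2.
z changes by −(z-row coeff of r)·ratio = −(-17/24)·2 = 17/12.
New z = 379/12 + (17/12) = 33.

33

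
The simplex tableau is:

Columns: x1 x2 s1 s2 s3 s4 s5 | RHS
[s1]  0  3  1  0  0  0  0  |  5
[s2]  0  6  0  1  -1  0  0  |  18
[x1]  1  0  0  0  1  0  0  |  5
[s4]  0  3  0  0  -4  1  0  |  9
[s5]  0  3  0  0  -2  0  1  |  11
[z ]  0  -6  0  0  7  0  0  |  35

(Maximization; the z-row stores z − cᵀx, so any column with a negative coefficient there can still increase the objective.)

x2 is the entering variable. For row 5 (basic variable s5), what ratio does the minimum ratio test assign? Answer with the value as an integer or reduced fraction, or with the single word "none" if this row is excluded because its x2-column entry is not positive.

11/3

Ratio = RHS / (x2 entry) = 11 / 3 = 11/3.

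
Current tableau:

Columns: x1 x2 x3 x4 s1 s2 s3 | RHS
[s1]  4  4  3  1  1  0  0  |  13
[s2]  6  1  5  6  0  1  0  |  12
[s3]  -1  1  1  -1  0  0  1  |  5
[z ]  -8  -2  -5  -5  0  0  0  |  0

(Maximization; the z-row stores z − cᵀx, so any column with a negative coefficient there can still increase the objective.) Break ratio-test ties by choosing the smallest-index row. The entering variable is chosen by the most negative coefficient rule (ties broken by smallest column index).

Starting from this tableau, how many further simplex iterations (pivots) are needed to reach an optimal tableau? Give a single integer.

pivot: x1 in, s2 out → z = 16
pivot: x2 in, s1 out → z = 17
No improving column remains; optimal.

2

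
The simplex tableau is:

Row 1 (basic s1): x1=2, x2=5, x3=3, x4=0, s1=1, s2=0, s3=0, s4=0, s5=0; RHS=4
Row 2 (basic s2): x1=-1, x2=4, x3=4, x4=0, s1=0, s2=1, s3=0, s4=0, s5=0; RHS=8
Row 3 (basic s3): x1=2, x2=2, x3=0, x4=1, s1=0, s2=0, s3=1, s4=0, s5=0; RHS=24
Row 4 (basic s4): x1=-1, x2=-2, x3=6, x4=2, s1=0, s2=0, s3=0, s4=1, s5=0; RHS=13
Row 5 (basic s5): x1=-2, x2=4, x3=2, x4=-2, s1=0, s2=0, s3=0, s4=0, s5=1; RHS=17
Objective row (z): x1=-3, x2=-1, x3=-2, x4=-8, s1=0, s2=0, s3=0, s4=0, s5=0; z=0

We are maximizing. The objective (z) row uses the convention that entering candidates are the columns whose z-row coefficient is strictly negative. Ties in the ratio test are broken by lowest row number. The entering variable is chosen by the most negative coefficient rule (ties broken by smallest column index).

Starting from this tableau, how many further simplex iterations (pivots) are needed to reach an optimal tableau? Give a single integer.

pivot: x4 in, s4 out → z = 52
pivot: x2 in, s1 out → z = 296/5
pivot: x1 in, x2 out → z = 66
No improving column remains; optimal.

3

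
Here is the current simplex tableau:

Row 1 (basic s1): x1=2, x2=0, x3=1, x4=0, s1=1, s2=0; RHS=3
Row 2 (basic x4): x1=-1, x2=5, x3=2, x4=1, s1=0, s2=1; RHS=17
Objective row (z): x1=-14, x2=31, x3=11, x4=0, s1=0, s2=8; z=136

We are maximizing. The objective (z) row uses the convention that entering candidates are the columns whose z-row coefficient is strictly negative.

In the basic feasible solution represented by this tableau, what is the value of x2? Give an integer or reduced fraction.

0

x2 is nonbasic (not in the basis column), so its value in the current BFS is 0.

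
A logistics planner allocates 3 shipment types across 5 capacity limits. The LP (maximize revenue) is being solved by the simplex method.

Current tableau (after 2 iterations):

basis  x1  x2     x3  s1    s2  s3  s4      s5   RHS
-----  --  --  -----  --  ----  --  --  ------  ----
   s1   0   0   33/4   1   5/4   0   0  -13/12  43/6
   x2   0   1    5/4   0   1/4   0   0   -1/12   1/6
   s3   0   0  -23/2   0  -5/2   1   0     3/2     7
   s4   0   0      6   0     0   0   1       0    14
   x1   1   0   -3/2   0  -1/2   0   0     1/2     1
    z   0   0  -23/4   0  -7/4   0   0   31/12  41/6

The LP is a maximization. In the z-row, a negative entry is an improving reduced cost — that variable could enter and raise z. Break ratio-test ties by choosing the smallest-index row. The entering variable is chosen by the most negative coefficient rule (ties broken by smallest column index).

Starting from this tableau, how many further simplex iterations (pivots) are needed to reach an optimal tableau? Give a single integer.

2

pivot: x3 in, x2 out → z = 38/5
pivot: s2 in, x3 out → z = 8
No improving column remains; optimal.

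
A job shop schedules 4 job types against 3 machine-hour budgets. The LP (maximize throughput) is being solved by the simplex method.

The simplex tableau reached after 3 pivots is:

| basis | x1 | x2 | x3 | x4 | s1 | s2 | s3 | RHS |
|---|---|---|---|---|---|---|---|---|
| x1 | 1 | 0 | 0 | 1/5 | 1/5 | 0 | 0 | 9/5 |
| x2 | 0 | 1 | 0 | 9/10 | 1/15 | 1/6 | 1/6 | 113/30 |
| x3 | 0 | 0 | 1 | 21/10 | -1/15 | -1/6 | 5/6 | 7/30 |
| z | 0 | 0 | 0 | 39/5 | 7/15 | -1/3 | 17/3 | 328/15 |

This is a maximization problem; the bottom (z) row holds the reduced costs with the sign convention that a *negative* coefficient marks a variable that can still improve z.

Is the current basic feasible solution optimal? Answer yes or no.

Column s2 has objective-row coefficient -1/3, which is negative; an improving pivot exists, so not yet optimal.

no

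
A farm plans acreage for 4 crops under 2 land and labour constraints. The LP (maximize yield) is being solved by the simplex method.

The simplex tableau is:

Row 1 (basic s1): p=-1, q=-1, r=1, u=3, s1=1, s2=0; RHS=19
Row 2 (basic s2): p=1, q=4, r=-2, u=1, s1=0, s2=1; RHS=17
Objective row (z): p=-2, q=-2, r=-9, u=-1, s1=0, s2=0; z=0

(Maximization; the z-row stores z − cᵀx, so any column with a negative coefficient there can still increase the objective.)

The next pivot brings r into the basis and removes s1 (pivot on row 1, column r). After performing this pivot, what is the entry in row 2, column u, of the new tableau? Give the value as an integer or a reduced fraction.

7

Pivot element is row 1, column r: 1.
Normalize row 1: new (row 1, u) = 3/1 = 3.
row 2 ← row 2 − (-2)·(new row 1): 1 − (-2)·3 = 7.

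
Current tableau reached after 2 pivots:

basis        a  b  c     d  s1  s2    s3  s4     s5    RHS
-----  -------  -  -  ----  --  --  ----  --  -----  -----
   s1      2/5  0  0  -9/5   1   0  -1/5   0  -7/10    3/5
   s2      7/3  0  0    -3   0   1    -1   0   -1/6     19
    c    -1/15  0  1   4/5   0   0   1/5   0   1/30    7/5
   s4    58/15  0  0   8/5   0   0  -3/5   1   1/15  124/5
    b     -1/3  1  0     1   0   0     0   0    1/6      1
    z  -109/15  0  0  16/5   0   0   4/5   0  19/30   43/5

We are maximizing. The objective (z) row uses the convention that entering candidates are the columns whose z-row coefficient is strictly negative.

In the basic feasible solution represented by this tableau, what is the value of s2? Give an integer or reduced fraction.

19

s2 is basic (row 2); its value is the RHS of that row: 19.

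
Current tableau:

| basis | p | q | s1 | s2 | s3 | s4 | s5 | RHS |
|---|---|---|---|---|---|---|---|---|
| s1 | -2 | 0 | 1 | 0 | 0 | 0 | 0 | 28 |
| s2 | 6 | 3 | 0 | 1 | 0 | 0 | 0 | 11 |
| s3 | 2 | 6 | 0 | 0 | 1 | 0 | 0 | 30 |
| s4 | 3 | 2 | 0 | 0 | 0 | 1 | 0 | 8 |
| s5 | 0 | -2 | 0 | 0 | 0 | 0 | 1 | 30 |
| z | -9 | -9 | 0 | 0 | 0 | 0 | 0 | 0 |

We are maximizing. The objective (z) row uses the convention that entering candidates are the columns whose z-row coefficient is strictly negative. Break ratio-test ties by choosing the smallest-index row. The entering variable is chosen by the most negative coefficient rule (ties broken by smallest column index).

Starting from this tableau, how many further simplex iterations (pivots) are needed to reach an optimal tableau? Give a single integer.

2

pivot: p in, s2 out → z = 33/2
pivot: q in, p out → z = 33
No improving column remains; optimal.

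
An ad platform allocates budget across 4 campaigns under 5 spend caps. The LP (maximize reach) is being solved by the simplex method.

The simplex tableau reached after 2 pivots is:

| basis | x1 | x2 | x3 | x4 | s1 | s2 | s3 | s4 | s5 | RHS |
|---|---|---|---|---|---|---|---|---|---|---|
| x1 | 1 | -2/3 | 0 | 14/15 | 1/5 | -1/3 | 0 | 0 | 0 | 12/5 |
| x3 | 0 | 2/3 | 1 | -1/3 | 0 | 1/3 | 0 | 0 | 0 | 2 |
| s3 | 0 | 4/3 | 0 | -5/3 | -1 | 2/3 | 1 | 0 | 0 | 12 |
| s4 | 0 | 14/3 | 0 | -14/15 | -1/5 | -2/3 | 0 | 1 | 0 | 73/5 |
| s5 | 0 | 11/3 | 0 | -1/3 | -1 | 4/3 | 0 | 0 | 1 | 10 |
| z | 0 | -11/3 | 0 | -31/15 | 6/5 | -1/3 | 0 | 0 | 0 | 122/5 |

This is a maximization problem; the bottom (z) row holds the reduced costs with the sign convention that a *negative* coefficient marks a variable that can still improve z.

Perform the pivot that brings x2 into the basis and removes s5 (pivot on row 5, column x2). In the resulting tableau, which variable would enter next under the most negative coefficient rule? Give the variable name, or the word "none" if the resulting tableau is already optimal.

x4

Pivot element 11/3. New z-row = old z-row − (-11/3)·(row 5/(11/3)).
Updated z-row coefficients: x1: 0, x2: 0, x3: 0, x4: -12/5, s1: 1/5, s2: 1, s3: 0, s4: 0, s5: 1.
The most negative is -12/5 in column x4, so x4 would enter next.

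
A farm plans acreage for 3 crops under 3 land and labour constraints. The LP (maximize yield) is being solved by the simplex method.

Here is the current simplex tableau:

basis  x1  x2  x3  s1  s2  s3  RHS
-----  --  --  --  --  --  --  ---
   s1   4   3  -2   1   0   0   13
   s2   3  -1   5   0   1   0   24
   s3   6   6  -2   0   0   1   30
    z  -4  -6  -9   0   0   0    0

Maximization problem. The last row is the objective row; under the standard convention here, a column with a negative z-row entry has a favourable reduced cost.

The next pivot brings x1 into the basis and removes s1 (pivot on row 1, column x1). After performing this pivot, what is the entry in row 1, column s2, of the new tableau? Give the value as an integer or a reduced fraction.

0

Pivot element is row 1, column x1: 4.
Normalize row 1: new (row 1, s2) = 0/4 = 0.
Row 1 is the pivot row, so the entry is 0.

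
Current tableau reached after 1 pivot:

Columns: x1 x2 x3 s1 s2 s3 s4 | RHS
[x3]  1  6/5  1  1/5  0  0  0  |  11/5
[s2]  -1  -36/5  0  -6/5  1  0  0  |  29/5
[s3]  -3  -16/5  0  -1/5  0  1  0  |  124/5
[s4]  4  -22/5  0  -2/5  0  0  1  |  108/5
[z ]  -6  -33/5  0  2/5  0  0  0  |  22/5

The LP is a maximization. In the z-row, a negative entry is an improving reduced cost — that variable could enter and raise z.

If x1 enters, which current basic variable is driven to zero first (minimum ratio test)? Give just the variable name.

Ratios: row 1 (x3): (11/5)/1 = 11/5; row 2 (s2): entry -1 ≤ 0, skip; row 3 (s3): entry -3 ≤ 0, skip; row 4 (s4): (108/5)/4 = 27/5.
Minimum ratio 11/5 is in the x3 row, so x3 leaves.

x3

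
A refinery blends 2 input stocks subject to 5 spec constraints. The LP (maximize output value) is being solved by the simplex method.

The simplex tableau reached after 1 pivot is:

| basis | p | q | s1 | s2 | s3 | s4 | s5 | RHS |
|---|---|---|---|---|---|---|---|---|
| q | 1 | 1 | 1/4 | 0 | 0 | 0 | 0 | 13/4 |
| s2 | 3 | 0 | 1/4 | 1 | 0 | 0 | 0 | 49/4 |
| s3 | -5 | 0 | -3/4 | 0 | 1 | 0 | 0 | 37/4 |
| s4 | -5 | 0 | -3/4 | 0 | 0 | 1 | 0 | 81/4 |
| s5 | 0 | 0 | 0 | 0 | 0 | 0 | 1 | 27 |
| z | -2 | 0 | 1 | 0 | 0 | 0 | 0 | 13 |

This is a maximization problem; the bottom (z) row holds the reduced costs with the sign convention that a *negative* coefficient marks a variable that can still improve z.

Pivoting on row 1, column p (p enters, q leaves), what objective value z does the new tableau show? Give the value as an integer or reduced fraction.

Minimum ratio for p: (13/4)/1 = 13/4.
z changes by −(z-row coeff of p)·ratio = −(-2)·(13/4) = 13/2.
New z = 13 + (13/2) = 39/2.

39/2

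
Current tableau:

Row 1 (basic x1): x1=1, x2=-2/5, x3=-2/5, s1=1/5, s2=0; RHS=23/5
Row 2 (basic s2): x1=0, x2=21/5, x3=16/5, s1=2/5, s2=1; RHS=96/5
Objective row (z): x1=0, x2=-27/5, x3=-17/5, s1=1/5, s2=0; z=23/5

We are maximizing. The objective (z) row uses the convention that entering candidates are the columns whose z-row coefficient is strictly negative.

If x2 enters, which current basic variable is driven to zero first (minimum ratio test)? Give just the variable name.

s2

Ratios: row 1 (x1): entry -2/5 ≤ 0, skip; row 2 (s2): (96/5)/(21/5) = 32/7.
Minimum ratio 32/7 is in the s2 row, so s2 leaves.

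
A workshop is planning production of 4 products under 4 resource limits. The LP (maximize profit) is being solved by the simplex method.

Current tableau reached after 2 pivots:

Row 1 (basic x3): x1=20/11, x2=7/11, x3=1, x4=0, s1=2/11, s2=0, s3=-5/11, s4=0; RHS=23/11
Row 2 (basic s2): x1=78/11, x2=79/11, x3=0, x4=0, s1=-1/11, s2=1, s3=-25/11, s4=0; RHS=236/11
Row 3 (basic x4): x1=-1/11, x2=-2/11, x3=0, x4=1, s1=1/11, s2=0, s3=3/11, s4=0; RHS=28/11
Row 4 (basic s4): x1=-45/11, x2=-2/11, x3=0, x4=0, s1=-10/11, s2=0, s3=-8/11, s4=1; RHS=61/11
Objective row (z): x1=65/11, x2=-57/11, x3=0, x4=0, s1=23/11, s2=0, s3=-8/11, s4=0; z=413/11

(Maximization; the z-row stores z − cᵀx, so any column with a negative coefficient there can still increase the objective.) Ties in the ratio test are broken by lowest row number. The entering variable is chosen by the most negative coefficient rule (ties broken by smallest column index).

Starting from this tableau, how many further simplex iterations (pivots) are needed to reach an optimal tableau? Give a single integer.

2

pivot: x2 in, s2 out → z = 4189/79
pivot: s3 in, x4 out → z = 87
No improving column remains; optimal.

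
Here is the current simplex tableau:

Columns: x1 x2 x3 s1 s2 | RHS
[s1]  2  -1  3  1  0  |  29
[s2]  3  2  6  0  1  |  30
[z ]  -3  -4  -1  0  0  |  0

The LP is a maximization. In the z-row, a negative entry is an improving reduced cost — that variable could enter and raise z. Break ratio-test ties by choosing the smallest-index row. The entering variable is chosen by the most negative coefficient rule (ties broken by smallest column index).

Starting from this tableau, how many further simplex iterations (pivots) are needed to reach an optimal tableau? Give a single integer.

1

pivot: x2 in, s2 out → z = 60
No improving column remains; optimal.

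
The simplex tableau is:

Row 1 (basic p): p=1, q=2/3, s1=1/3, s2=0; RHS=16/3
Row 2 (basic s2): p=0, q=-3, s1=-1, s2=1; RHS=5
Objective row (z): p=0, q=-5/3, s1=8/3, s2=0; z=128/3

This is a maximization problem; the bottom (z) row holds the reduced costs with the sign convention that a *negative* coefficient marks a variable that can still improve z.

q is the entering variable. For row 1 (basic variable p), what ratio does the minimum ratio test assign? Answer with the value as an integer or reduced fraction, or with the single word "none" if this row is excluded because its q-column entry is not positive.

8

Ratio = RHS / (q entry) = (16/3) / (2/3) = 8.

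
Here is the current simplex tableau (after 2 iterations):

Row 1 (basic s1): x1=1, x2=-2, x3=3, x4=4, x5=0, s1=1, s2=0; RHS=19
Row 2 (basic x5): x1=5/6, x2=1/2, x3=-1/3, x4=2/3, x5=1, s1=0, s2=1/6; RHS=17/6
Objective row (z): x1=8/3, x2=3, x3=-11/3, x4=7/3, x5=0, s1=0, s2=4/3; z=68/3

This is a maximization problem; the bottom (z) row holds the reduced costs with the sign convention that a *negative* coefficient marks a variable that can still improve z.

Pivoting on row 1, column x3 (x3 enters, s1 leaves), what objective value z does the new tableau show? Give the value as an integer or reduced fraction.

Minimum ratio for x3: 19/3 = 19/3.
z changes by −(z-row coeff of x3)·ratio = −(-11/3)·(19/3) = 209/9.
New z = 68/3 + (209/9) = 413/9.

413/9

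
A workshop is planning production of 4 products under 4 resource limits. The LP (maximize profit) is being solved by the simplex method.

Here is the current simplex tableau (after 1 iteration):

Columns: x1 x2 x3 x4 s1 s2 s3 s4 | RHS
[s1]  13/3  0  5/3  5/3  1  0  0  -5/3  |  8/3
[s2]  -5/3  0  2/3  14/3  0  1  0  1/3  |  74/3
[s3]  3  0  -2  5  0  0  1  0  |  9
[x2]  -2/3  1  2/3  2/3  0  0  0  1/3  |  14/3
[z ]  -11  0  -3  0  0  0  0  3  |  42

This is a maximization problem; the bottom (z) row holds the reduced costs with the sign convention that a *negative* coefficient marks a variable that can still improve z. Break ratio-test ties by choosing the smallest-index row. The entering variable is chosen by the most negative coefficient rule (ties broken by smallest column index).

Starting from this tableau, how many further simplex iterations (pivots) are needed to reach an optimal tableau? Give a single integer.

3

pivot: x1 in, s1 out → z = 634/13
pivot: s4 in, s3 out → z = 282/5
pivot: x3 in, x2 out → z = 1106/17
No improving column remains; optimal.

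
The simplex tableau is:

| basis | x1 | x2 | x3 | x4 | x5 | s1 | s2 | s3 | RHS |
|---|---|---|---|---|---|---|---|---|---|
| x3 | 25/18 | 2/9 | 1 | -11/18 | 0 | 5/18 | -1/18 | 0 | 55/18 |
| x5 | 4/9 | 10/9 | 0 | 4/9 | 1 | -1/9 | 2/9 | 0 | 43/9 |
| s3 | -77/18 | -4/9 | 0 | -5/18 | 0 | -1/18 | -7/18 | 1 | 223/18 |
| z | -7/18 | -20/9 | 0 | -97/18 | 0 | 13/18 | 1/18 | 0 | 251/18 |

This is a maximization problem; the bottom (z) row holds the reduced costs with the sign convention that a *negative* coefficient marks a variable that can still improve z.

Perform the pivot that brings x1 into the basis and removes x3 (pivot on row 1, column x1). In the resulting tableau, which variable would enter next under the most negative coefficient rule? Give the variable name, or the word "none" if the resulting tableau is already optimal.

x4

Pivot element 25/18. New z-row = old z-row − (-7/18)·(row 1/(25/18)).
Updated z-row coefficients: x1: 0, x2: -54/25, x3: 7/25, x4: -139/25, x5: 0, s1: 4/5, s2: 1/25, s3: 0.
The most negative is -139/25 in column x4, so x4 would enter next.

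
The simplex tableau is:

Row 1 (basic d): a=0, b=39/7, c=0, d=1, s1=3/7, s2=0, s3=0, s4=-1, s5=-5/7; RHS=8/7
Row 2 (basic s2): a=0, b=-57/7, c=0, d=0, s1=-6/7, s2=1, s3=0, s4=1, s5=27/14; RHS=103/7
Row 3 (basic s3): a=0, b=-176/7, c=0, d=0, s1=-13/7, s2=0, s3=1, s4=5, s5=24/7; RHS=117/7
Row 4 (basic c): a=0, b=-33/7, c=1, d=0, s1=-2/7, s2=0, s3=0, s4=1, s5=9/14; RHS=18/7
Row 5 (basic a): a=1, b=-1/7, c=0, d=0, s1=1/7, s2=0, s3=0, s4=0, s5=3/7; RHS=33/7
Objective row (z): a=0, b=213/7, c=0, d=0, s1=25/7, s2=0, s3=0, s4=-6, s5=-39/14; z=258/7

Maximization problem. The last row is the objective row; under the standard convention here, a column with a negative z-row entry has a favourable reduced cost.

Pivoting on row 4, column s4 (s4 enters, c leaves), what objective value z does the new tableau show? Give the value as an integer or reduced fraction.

Minimum ratio for s4: (18/7)/1 = 18/7.
z changes by −(z-row coeff of s4)·ratio = −(-6)·(18/7) = 108/7.
New z = 258/7 + (108/7) = 366/7.

366/7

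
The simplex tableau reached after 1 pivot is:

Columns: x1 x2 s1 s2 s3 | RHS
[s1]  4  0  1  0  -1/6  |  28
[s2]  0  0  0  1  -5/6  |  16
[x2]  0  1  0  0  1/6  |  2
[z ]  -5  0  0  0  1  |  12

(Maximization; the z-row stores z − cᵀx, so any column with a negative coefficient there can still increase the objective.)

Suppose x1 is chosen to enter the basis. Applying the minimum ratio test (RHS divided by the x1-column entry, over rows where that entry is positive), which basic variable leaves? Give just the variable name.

s1

Ratios: row 1 (s1): 28/4 = 7; row 2 (s2): entry 0 ≤ 0, skip; row 3 (x2): entry 0 ≤ 0, skip.
Minimum ratio 7 is in the s1 row, so s1 leaves.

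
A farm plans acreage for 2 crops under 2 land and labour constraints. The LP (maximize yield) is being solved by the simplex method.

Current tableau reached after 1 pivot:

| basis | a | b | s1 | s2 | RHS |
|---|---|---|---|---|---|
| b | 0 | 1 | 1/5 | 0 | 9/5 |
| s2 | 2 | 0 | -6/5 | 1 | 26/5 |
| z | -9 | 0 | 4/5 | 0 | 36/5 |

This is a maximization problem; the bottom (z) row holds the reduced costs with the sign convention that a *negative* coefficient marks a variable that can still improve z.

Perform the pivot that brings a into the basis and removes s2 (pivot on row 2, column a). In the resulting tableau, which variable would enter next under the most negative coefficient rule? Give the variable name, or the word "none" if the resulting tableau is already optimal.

Pivot element 2. New z-row = old z-row − (-9)·(row 2/2).
Updated z-row coefficients: a: 0, b: 0, s1: -23/5, s2: 9/2.
The most negative is -23/5 in column s1, so s1 would enter next.

s1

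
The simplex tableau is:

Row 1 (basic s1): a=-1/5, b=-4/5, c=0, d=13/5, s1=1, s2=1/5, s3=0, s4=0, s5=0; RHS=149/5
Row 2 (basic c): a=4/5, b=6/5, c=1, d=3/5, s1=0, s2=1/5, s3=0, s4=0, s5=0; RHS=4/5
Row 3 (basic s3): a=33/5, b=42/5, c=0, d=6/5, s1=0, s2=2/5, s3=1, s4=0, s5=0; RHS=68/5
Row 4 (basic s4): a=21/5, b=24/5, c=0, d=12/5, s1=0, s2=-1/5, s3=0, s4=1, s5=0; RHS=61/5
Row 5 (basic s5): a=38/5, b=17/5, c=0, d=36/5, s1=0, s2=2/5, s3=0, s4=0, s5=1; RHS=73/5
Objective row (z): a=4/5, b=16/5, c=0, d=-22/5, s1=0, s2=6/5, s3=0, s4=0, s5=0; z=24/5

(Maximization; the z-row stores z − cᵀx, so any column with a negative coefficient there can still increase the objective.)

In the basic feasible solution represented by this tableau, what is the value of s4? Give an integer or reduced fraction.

s4 is basic (row 4); its value is the RHS of that row: 61/5.

61/5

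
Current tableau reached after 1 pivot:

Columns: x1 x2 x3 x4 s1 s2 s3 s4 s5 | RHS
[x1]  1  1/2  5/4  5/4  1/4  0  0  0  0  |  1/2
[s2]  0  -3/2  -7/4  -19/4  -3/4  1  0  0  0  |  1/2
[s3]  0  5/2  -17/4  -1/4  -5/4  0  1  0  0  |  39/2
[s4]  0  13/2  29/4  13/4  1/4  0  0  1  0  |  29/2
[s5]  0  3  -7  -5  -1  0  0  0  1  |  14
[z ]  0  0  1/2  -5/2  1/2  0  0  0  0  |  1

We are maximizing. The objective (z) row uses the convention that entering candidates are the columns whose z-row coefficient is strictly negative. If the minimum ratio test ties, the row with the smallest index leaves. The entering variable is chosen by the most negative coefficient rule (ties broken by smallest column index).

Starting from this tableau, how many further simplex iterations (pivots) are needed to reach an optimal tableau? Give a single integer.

1

pivot: x4 in, x1 out → z = 2
No improving column remains; optimal.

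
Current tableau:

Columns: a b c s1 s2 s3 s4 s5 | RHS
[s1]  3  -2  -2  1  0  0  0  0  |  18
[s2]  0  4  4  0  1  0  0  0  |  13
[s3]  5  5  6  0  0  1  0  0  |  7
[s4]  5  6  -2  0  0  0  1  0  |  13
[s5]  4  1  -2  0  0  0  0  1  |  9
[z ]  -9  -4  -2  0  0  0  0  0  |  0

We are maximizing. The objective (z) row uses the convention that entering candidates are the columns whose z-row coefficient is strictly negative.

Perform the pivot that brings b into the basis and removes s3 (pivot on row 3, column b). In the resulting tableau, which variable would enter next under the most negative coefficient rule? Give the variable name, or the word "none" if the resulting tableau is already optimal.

Pivot element 5. New z-row = old z-row − (-4)·(row 3/5).
Updated z-row coefficients: a: -5, b: 0, c: 14/5, s1: 0, s2: 0, s3: 4/5, s4: 0, s5: 0.
The most negative is -5 in column a, so a would enter next.

a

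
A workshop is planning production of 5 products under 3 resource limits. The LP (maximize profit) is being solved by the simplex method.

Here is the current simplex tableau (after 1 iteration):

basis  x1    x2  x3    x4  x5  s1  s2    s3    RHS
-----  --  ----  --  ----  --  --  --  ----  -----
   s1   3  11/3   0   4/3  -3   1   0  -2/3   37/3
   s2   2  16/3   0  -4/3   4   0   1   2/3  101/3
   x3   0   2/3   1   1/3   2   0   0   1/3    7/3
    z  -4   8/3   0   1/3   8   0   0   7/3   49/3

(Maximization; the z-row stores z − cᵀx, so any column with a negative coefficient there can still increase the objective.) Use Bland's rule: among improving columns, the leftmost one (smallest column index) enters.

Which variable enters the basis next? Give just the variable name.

x1

Objective-row coefficients: x1: -4, x2: 8/3, x3: 0, x4: 1/3, x5: 8, s1: 0, s2: 0, s3: 7/3.
Improving columns: x1. Bland's rule picks the smallest column index → x1.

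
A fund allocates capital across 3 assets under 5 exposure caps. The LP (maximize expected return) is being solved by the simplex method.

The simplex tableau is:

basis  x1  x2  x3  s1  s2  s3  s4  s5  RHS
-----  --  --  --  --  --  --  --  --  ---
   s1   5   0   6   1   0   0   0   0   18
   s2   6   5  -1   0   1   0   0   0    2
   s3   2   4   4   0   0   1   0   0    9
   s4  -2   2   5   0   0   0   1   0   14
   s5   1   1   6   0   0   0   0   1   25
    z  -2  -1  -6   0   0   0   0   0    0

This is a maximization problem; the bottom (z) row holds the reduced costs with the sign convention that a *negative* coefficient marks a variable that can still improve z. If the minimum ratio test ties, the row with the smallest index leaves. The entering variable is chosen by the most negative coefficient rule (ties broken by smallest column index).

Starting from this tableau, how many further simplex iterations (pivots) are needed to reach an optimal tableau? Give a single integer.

pivot: x3 in, s3 out → z = 27/2
No improving column remains; optimal.

1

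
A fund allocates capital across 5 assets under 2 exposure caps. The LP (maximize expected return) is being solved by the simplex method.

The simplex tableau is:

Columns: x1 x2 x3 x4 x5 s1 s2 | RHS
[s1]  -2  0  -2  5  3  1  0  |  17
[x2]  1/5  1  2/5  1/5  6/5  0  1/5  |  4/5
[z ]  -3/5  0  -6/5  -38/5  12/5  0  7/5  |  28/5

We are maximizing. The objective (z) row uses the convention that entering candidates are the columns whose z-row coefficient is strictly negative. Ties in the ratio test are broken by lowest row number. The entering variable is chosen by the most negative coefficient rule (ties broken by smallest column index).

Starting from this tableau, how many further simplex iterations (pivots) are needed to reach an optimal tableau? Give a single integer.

3

pivot: x4 in, s1 out → z = 786/25
pivot: x3 in, x2 out → z = 65/2
pivot: x1 in, x3 out → z = 33
No improving column remains; optimal.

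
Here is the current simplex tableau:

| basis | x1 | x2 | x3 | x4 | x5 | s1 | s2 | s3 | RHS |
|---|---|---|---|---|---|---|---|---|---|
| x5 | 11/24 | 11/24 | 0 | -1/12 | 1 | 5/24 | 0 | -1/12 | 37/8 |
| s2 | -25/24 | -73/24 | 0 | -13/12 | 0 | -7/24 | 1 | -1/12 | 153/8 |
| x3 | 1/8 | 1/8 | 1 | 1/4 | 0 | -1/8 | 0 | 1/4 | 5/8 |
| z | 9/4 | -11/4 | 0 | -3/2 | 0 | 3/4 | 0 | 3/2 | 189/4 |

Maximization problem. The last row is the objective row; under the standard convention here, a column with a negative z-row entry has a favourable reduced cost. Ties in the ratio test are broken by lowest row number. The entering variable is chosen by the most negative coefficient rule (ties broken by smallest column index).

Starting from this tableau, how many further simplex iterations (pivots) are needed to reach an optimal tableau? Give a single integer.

2

pivot: x2 in, x3 out → z = 61
pivot: s1 in, x5 out → z = 68
No improving column remains; optimal.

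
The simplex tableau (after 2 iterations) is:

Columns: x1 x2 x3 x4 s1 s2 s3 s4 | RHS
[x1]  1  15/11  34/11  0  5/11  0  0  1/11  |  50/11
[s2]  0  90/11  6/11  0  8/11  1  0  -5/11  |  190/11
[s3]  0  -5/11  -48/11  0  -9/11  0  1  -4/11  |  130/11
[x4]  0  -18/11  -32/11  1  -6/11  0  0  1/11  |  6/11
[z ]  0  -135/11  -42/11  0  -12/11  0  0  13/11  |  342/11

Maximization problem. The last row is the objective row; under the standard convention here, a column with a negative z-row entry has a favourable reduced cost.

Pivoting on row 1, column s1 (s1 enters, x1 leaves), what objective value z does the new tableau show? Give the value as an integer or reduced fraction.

42

Minimum ratio for s1: (50/11)/(5/11) = 10.
z changes by −(z-row coeff of s1)·ratio = −(-12/11)·10 = 120/11.
New z = 342/11 + (120/11) = 42.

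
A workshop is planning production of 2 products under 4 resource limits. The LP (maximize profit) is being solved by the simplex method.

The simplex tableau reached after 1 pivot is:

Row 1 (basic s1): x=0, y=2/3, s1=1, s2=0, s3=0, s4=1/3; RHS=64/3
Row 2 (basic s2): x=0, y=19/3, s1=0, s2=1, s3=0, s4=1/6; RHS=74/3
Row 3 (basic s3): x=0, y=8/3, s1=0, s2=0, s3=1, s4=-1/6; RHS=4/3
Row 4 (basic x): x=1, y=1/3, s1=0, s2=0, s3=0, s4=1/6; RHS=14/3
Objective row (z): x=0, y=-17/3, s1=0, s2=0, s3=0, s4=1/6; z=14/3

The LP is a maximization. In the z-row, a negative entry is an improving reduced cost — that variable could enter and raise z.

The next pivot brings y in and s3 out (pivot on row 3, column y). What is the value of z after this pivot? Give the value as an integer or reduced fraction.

Minimum ratio for y: (4/3)/(8/3) = 1/2.
z changes by −(z-row coeff of y)·ratio = −(-17/3)·(1/2) = 17/6.
New z = 14/3 + (17/6) = 15/2.

15/2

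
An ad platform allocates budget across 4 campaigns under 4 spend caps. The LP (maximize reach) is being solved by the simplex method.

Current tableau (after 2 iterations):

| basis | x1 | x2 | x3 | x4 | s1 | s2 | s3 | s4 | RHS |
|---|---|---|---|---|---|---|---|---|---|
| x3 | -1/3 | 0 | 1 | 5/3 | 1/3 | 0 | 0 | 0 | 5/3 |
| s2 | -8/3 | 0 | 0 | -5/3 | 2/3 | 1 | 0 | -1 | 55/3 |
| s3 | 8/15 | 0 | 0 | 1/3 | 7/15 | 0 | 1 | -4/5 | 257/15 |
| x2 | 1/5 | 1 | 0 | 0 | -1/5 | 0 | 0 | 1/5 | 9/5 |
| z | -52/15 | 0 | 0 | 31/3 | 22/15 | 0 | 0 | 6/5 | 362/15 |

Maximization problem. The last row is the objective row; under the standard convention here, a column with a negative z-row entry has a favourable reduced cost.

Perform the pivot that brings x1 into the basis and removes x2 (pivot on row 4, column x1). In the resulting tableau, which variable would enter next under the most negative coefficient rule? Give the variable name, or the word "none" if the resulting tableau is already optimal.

Pivot element 1/5. New z-row = old z-row − (-52/15)·(row 4/(1/5)).
Updated z-row coefficients: x1: 0, x2: 52/3, x3: 0, x4: 31/3, s1: -2, s2: 0, s3: 0, s4: 14/3.
The most negative is -2 in column s1, so s1 would enter next.

s1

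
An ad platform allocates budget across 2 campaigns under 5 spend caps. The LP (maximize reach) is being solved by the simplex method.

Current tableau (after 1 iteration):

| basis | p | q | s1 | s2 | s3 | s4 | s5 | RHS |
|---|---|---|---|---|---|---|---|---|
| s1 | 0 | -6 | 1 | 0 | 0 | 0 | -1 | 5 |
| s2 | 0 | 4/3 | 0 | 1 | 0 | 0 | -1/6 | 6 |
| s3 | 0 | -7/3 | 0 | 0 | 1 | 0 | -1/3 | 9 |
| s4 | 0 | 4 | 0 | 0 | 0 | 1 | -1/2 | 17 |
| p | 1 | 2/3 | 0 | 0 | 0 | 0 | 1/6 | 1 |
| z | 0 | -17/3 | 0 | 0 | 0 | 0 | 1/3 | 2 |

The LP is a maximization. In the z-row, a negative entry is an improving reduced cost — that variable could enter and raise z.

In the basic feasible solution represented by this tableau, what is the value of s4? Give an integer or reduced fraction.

s4 is basic (row 4); its value is the RHS of that row: 17.

17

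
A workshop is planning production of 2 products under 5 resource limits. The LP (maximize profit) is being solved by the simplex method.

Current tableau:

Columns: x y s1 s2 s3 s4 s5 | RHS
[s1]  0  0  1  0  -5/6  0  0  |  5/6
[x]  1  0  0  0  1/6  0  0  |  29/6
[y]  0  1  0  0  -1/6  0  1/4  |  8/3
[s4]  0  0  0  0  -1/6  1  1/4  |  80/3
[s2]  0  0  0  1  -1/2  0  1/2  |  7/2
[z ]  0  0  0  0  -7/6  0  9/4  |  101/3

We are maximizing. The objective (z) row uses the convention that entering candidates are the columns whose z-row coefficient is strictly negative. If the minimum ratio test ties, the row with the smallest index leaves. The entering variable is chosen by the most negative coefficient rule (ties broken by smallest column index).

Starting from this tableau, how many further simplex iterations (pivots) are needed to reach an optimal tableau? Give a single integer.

1

pivot: s3 in, x out → z = 135/2
No improving column remains; optimal.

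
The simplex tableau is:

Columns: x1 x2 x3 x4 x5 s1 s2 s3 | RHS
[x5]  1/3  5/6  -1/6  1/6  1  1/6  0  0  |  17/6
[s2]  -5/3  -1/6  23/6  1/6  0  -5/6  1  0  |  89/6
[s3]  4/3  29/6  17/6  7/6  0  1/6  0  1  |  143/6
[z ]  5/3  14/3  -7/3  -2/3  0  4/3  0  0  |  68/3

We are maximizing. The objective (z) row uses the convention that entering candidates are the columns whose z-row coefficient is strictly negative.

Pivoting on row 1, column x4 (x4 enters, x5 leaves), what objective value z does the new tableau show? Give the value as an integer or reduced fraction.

Minimum ratio for x4: (17/6)/(1/6) = 17.
z changes by −(z-row coeff of x4)·ratio = −(-2/3)·17 = 34/3.
New z = 68/3 + (34/3) = 34.

34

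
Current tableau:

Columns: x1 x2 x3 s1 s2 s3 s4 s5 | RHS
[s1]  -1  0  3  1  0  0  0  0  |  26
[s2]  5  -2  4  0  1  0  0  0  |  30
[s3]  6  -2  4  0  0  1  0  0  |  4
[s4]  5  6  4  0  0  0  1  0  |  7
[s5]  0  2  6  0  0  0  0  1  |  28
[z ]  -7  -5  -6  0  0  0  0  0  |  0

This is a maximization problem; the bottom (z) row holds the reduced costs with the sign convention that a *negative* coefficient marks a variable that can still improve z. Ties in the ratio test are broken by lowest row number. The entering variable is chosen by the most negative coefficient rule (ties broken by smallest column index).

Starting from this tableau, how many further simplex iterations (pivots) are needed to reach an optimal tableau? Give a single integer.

pivot: x1 in, s3 out → z = 14/3
pivot: x2 in, s4 out → z = 188/23
pivot: x3 in, x1 out → z = 9
No improving column remains; optimal.

3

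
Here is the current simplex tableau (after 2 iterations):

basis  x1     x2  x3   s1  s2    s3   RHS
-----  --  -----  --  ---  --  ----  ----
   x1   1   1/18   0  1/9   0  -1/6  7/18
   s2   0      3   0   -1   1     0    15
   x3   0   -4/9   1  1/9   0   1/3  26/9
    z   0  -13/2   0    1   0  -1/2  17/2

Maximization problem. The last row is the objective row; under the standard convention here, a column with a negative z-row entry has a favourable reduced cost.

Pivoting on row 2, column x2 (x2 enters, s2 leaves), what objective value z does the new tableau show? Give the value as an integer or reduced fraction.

41

Minimum ratio for x2: 15/3 = 5.
z changes by −(z-row coeff of x2)·ratio = −(-13/2)·5 = 65/2.
New z = 17/2 + (65/2) = 41.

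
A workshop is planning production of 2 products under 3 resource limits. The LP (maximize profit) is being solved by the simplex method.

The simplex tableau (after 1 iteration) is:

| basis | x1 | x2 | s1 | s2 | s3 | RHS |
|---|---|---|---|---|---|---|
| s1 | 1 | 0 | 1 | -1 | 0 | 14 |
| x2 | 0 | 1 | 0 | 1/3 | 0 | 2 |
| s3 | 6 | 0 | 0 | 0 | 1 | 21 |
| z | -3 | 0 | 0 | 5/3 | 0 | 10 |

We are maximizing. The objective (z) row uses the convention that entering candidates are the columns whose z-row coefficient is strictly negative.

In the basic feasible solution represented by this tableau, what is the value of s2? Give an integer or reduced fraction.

0

s2 is nonbasic (not in the basis column), so its value in the current BFS is 0.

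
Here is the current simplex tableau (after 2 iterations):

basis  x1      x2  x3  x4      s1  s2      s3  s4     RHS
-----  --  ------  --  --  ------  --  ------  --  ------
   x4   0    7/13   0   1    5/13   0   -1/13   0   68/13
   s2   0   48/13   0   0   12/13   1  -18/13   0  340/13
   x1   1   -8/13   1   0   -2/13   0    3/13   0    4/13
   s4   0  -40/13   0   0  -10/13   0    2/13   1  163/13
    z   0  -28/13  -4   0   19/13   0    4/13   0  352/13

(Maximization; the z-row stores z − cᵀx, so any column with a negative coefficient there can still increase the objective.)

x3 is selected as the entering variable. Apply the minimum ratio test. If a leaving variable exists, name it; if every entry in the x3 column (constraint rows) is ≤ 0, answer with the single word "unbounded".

x1

Ratios: row 1 (x4): entry 0 ≤ 0, skip; row 2 (s2): entry 0 ≤ 0, skip; row 3 (x1): (4/13)/1 = 4/13; row 4 (s4): entry 0 ≤ 0, skip.
Minimum ratio is in the x1 row, so x1 leaves.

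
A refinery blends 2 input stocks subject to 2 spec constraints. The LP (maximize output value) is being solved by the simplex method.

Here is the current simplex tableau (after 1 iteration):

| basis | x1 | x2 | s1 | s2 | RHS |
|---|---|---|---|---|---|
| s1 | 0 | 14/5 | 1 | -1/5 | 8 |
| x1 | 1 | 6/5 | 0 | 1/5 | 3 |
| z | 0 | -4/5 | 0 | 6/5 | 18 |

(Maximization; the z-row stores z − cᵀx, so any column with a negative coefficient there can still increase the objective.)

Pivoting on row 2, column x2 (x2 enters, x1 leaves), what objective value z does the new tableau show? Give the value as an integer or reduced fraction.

20

Minimum ratio for x2: 3/(6/5) = 5/2.
z changes by −(z-row coeff of x2)·ratio = −(-4/5)·(5/2) = 2.
New z = 18 + 2 = 20.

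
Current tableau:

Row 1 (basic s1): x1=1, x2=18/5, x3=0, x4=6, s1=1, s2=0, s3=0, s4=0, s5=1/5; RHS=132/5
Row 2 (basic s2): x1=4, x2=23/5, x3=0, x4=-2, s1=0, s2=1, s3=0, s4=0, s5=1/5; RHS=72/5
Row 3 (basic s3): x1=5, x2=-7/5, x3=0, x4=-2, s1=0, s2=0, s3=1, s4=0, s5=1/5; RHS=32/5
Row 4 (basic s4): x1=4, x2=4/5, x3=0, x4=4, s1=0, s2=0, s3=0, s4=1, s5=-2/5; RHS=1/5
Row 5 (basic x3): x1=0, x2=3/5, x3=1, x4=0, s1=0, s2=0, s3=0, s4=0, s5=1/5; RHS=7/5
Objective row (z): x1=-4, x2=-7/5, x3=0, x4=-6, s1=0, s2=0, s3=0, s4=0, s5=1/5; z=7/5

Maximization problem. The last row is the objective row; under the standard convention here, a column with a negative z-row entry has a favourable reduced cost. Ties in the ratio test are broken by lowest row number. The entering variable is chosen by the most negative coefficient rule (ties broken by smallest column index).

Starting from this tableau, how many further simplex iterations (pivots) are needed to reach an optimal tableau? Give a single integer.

pivot: x4 in, s4 out → z = 17/10
pivot: s5 in, x3 out → z = 9/2
No improving column remains; optimal.

2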